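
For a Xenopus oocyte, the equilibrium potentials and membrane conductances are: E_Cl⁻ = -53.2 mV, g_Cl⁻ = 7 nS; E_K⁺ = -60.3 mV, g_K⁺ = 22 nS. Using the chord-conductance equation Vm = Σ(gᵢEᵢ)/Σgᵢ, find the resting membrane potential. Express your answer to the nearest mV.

Σ gᵢEᵢ = 7·(-53.2) + 22·(-60.3) = -1699.00
Σ gᵢ = 7 + 22 = 29
Vm = -1699.00 / 29 = -58.59 mV

-59 mV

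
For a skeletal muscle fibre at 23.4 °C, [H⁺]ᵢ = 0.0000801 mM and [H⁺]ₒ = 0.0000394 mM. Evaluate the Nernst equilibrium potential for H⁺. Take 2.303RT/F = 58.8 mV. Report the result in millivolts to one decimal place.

E = (58.8/z) · log₁₀([H⁺]_out/[H⁺]_in) with z = +1.
= (58.8/1) · log₁₀(0.0000394/0.0000801) = 58.80 · log₁₀(0.4919)
= 58.80 · (-0.3081) = -18.12 mV

-18.1 mV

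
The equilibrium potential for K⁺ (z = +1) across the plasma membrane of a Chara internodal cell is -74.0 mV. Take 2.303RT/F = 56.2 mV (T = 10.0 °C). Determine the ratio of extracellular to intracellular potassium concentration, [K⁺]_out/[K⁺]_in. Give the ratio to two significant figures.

log₁₀([out]/[in]) = E·z/(56.2) = -74.0 × 1 / 56.2 = -1.3167
[out]/[in] = 10^(-1.3167) = 0.04823

0.048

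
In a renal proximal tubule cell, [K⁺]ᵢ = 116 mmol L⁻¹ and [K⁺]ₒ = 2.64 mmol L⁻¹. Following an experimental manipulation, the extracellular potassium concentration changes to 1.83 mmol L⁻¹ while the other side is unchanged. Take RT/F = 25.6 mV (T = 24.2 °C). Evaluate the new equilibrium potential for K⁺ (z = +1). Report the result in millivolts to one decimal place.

After the shift: [K⁺]_out = 1.83, [K⁺]_in = 116 mmol L⁻¹.
E_new = (25.6/1)·ln(1.83/116) = 25.60 · (-4.1493) = -106.22 mV

-106.2 mV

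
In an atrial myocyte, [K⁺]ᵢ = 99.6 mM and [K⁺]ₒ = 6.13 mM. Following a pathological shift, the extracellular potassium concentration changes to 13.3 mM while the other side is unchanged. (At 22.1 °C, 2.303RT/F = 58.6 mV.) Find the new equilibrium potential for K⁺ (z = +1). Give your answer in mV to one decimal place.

After the shift: [K⁺]_out = 13.3, [K⁺]_in = 99.6 mM.
E_new = (58.6/1)·log₁₀(13.3/99.6) = 58.60 · (-0.8744) = -51.24 mV

-51.2 mV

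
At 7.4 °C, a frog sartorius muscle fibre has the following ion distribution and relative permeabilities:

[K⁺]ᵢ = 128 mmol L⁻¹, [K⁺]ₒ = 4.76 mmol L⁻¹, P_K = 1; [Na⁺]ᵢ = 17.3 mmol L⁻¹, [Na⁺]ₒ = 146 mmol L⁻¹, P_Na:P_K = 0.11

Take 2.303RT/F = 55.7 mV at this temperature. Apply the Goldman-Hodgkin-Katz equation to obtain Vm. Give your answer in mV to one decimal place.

-44.3 mV

Vm = 55.7 · log₁₀[(Σ P·[cation]ₒ + Σ P·[anion]ᵢ) / (Σ P·[cation]ᵢ + Σ P·[anion]ₒ)]
Numerator = 1×4.76 + 0.11×146 = 20.82
Denominator = 1×128 + 0.11×17.3 = 129.9
Vm = 55.7 · log₁₀(0.16027) = 55.7 × (-0.7951) = -44.29 mV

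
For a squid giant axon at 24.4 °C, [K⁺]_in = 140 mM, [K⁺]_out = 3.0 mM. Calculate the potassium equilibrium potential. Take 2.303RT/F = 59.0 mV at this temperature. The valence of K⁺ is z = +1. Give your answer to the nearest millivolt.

-98 mV

E = (59.0/z) · log₁₀([K⁺]_out/[K⁺]_in) with z = +1.
= (59.0/1) · log₁₀(3.0/140) = 59.00 · log₁₀(0.02143)
= 59.00 · (-1.6690) = -98.47 mV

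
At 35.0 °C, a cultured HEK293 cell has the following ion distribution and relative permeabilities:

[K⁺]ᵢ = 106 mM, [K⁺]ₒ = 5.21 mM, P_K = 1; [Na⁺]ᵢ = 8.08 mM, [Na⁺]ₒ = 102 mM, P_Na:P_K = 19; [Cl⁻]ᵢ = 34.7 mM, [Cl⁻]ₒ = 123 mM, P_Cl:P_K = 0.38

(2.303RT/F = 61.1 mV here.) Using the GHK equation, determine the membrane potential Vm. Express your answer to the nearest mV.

49 mV

Vm = 61.1 · log₁₀[(Σ P·[cation]ₒ + Σ P·[anion]ᵢ) / (Σ P·[cation]ᵢ + Σ P·[anion]ₒ)]
Numerator = 1×5.21 + 19×102 + 0.38×34.7 = 1956
Denominator = 1×106 + 19×8.08 + 0.38×123 = 306.3
Vm = 61.1 · log₁₀(6.388) = 61.1 × (0.8054) = 49.21 mV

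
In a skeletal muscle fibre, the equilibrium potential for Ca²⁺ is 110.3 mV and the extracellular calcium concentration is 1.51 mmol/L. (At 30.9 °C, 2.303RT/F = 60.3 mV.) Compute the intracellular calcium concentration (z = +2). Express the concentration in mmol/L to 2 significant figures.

0.00033 mmol/L

Nernst: E = (60.3/2) · log₁₀([out]/[in]), so log₁₀([out]/[in]) = 110.3 × 2 / 60.3 = 3.6584.
[out]/[in] = 10^(3.6584) = 4554.
[in] = 1.51 / 4554 = 0.0003316 mmol/L.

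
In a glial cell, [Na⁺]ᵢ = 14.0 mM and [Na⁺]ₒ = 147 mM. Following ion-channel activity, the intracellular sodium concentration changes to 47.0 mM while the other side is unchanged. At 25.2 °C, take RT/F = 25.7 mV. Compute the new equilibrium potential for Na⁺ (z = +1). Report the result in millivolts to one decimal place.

29.3 mV

After the shift: [Na⁺]_out = 147, [Na⁺]_in = 47.0 mM.
E_new = (25.7/1)·ln(147/47.0) = 25.70 · (1.1403) = 29.31 mV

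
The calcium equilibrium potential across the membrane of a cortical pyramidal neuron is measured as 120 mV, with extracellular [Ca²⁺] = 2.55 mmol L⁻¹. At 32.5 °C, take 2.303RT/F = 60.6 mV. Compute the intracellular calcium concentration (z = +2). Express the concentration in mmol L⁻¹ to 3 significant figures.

0.000279 mmol L⁻¹

Nernst: E = (60.6/2) · log₁₀([out]/[in]), so log₁₀([out]/[in]) = 120.0 × 2 / 60.6 = 3.9604.
[out]/[in] = 10^(3.9604) = 9128.
[in] = 2.55 / 9128 = 0.0002793 mmol L⁻¹.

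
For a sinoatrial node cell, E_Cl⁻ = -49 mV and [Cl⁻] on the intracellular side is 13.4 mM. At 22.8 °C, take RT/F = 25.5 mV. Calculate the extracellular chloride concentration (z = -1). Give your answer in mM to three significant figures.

91.5 mM

Nernst: E = (25.5/-1) · ln([out]/[in]), so ln([out]/[in]) = -49.0 × -1 / 25.5 = 1.9216.
[out]/[in] = e^(1.9216) = 6.832.
[out] = 6.832 × 13.4 = 91.54 mM.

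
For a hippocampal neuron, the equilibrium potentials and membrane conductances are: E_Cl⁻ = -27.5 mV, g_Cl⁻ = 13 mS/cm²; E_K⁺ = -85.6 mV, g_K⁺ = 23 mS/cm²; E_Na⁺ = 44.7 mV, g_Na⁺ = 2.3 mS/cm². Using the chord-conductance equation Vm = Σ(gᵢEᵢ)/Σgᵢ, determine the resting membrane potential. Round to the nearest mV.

-58 mV

Σ gᵢEᵢ = 13·(-27.5) + 23·(-85.6) + 2.3·(44.7) = -2223.49
Σ gᵢ = 13 + 23 + 2.3 = 38.3
Vm = -2223.49 / 38.3 = -58.05 mV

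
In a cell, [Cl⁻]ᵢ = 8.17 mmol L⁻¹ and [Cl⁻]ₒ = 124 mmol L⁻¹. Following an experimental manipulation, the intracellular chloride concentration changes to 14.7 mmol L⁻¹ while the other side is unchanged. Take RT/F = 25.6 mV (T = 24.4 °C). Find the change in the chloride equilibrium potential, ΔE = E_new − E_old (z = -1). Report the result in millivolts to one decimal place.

15.0 mV

E_old = (25.6/-1)·ln(124/8.17) = -69.63 mV
E_new = (25.6/-1)·ln(124/14.7) = -54.59 mV
ΔE = -54.59 − (-69.63) = 15.04 mV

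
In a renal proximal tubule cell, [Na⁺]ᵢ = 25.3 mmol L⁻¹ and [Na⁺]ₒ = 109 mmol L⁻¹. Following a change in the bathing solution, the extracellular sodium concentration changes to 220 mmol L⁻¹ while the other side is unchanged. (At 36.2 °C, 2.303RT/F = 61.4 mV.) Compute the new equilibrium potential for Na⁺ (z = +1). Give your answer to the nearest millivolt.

After the shift: [Na⁺]_out = 220, [Na⁺]_in = 25.3 mmol L⁻¹.
E_new = (61.4/1)·log₁₀(220/25.3) = 61.40 · (0.9393) = 57.67 mV

58 mV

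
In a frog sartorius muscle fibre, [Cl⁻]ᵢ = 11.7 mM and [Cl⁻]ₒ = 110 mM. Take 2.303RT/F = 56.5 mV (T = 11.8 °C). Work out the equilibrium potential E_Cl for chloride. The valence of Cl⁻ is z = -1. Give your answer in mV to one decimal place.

-55.0 mV

E = (56.5/z) · log₁₀([Cl⁻]_out/[Cl⁻]_in) with z = -1.
For an anion, dividing by z = -1 reverses the sign.
= (56.5/-1) · log₁₀(110/11.7) = -56.50 · log₁₀(9.402)
= -56.50 · (0.9732) = -54.99 mV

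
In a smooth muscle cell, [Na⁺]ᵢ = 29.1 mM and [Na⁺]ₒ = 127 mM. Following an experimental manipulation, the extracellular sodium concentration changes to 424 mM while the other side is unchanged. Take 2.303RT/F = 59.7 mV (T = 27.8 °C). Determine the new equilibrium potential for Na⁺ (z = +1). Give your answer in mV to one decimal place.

After the shift: [Na⁺]_out = 424, [Na⁺]_in = 29.1 mM.
E_new = (59.7/1)·log₁₀(424/29.1) = 59.70 · (1.1635) = 69.46 mV

69.5 mV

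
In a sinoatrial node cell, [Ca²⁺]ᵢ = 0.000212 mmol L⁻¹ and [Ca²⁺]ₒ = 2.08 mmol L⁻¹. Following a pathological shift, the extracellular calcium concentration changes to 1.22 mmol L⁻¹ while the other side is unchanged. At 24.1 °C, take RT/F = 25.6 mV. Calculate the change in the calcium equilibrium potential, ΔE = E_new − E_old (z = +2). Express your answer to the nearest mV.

E_old = (25.6/2)·ln(2.08/0.000212) = 117.65 mV
E_new = (25.6/2)·ln(1.22/0.000212) = 110.82 mV
ΔE = 110.82 − (117.65) = -6.83 mV

-7 mV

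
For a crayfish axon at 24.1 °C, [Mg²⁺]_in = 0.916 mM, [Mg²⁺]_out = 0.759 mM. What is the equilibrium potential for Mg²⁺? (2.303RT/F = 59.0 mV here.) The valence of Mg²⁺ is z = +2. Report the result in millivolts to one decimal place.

-2.4 mV

E = (59.0/z) · log₁₀([Mg²⁺]_out/[Mg²⁺]_in) with z = +2.
= (59.0/2) · log₁₀(0.759/0.916) = 29.50 · log₁₀(0.8286)
= 29.50 · (-0.0817) = -2.41 mV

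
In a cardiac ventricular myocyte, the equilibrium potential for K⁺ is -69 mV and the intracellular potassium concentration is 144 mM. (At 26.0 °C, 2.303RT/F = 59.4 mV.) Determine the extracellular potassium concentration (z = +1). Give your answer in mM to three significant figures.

Nernst: E = (59.4/1) · log₁₀([out]/[in]), so log₁₀([out]/[in]) = -69.0 × 1 / 59.4 = -1.1616.
[out]/[in] = 10^(-1.1616) = 0.06893.
[out] = 0.06893 × 144 = 9.925 mM.

9.93 mM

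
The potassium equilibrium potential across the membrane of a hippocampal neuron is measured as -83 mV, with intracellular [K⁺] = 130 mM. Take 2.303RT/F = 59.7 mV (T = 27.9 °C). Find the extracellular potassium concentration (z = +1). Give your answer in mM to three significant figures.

Nernst: E = (59.7/1) · log₁₀([out]/[in]), so log₁₀([out]/[in]) = -83.0 × 1 / 59.7 = -1.3903.
[out]/[in] = 10^(-1.3903) = 0.04071.
[out] = 0.04071 × 130 = 5.292 mM.

5.29 mM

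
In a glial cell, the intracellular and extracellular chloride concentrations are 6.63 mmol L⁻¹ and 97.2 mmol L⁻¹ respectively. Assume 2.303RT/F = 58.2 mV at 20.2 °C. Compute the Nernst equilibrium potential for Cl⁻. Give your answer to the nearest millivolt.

E = (58.2/z) · log₁₀([Cl⁻]_out/[Cl⁻]_in) with z = -1.
For an anion, dividing by z = -1 reverses the sign.
= (58.2/-1) · log₁₀(97.2/6.63) = -58.20 · log₁₀(14.66)
= -58.20 · (1.1662) = -67.87 mV

-68 mV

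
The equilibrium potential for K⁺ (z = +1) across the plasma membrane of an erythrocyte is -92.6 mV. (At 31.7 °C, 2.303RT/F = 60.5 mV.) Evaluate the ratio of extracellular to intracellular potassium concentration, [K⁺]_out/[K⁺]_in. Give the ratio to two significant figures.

log₁₀([out]/[in]) = E·z/(60.5) = -92.6 × 1 / 60.5 = -1.5306
[out]/[in] = 10^(-1.5306) = 0.02947

0.029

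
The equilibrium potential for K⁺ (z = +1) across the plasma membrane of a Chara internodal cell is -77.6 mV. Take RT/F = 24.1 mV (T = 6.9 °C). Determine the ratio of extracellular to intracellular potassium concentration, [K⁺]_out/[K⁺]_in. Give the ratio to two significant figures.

ln([out]/[in]) = E·z/(24.1) = -77.6 × 1 / 24.1 = -3.2199
[out]/[in] = e^(-3.2199) = 0.03996

0.040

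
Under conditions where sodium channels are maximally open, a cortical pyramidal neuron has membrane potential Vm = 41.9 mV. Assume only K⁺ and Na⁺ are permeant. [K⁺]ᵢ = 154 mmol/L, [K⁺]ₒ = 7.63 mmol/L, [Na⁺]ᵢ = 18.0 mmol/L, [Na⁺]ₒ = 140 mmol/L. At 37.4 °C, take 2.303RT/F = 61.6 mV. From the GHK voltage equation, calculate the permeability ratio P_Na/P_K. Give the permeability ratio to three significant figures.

13.6

Let α = P_Na/P_K. GHK: Vm = 61.6·log₁₀[(Kₒ + α·Naₒ)/(Kᵢ + α·Naᵢ)].
10^(Vm/61.6) = 10^(41.9/61.6) = 4.7884
So 4.7884·(Kᵢ + α·Naᵢ) = Kₒ + α·Naₒ → α = (4.7884·154.0 − 7.63) / (140.0 − 4.7884·18.0)
α = (737.4 − 7.63) / (140.0 − 86.19) = 729.8/53.81 = 13.56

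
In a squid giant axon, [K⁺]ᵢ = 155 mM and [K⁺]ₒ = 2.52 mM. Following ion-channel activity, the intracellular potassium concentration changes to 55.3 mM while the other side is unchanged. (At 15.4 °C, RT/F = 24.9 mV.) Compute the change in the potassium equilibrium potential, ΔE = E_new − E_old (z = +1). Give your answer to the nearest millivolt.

E_old = (24.9/1)·ln(2.52/155) = -102.57 mV
E_new = (24.9/1)·ln(2.52/55.3) = -76.90 mV
ΔE = -76.90 − (-102.57) = 25.66 mV

26 mV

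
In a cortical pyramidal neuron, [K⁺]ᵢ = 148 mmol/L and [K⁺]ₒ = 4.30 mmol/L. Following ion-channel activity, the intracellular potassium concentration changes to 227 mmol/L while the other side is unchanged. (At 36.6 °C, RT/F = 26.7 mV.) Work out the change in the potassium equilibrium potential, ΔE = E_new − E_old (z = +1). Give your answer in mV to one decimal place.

E_old = (26.7/1)·ln(4.30/148) = -94.48 mV
E_new = (26.7/1)·ln(4.30/227) = -105.90 mV
ΔE = -105.90 − (-94.48) = -11.42 mV

-11.4 mV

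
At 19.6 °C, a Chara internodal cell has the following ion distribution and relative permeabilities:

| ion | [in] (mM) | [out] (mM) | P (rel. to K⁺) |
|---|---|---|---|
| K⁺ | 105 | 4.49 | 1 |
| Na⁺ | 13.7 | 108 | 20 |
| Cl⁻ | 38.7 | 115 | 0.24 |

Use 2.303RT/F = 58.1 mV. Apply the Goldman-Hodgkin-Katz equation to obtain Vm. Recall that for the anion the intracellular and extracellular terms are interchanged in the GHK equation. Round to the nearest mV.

42 mV

Vm = 58.1 · log₁₀[(Σ P·[cation]ₒ + Σ P·[anion]ᵢ) / (Σ P·[cation]ᵢ + Σ P·[anion]ₒ)]
Numerator = 1×4.49 + 20×108 + 0.24×38.7 = 2174
Denominator = 1×105 + 20×13.7 + 0.24×115 = 406.6
Vm = 58.1 · log₁₀(5.3462) = 58.1 × (0.7280) = 42.30 mV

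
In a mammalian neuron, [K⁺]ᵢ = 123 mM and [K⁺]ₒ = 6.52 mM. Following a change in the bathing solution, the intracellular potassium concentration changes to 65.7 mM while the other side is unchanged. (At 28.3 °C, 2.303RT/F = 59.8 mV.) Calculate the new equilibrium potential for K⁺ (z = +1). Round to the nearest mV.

-60 mV

After the shift: [K⁺]_out = 6.52, [K⁺]_in = 65.7 mM.
E_new = (59.8/1)·log₁₀(6.52/65.7) = 59.80 · (-1.0033) = -60.00 mV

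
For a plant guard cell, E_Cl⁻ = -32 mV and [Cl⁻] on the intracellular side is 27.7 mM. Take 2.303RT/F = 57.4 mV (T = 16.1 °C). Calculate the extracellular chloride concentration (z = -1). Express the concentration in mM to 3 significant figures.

Nernst: E = (57.4/-1) · log₁₀([out]/[in]), so log₁₀([out]/[in]) = -32.0 × -1 / 57.4 = 0.5575.
[out]/[in] = 10^(0.5575) = 3.61.
[out] = 3.61 × 27.7 = 99.99 mM.

100 mM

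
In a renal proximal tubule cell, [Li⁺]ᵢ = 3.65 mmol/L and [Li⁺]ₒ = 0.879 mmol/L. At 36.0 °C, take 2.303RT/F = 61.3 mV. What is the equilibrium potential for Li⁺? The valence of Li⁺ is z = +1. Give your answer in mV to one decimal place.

-37.9 mV

E = (61.3/z) · log₁₀([Li⁺]_out/[Li⁺]_in) with z = +1.
= (61.3/1) · log₁₀(0.879/3.65) = 61.30 · log₁₀(0.2408)
= 61.30 · (-0.6183) = -37.90 mV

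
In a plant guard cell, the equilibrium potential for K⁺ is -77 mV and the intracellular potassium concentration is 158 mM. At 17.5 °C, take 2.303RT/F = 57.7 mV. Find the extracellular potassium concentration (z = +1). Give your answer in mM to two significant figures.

Nernst: E = (57.7/1) · log₁₀([out]/[in]), so log₁₀([out]/[in]) = -77.0 × 1 / 57.7 = -1.3345.
[out]/[in] = 10^(-1.3345) = 0.04629.
[out] = 0.04629 × 158 = 7.314 mM.

7.3 mM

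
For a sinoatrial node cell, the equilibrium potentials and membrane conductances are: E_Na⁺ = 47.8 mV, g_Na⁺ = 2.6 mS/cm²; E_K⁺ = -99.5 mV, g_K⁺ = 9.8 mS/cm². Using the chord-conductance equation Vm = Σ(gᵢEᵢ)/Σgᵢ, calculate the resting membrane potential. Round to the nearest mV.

-69 mV

Σ gᵢEᵢ = 2.6·(47.8) + 9.8·(-99.5) = -850.82
Σ gᵢ = 2.6 + 9.8 = 12.4
Vm = -850.82 / 12.4 = -68.61 mV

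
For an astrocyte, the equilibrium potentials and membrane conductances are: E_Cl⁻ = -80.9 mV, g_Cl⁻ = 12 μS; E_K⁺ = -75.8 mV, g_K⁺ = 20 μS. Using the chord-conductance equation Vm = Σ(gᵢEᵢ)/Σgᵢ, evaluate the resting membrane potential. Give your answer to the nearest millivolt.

-78 mV

Σ gᵢEᵢ = 12·(-80.9) + 20·(-75.8) = -2486.80
Σ gᵢ = 12 + 20 = 32
Vm = -2486.80 / 32 = -77.71 mV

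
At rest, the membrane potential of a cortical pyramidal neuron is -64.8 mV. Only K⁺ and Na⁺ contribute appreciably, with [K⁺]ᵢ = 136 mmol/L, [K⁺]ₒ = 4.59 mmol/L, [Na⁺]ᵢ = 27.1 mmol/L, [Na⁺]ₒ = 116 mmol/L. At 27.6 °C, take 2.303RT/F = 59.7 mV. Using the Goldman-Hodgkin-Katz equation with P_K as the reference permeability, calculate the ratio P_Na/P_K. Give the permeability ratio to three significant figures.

Let α = P_Na/P_K. GHK: Vm = 59.7·log₁₀[(Kₒ + α·Naₒ)/(Kᵢ + α·Naᵢ)].
10^(Vm/59.7) = 10^(-64.8/59.7) = 0.082143
So 0.082143·(Kᵢ + α·Naᵢ) = Kₒ + α·Naₒ → α = (0.082143·136.0 − 4.59) / (116.0 − 0.082143·27.1)
α = (11.17 − 4.59) / (116.0 − 2.226) = 6.582/113.8 = 0.05785

0.0578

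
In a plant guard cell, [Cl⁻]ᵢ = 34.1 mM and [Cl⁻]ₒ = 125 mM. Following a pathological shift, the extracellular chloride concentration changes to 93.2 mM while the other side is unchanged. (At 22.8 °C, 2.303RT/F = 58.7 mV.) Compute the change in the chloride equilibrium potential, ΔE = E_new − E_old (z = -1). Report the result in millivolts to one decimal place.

E_old = (58.7/-1)·log₁₀(125/34.1) = -33.12 mV
E_new = (58.7/-1)·log₁₀(93.2/34.1) = -25.63 mV
ΔE = -25.63 − (-33.12) = 7.48 mV

7.5 mV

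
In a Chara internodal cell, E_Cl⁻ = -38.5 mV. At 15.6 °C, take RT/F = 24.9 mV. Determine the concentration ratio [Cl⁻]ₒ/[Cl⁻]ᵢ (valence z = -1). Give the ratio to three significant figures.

ln([out]/[in]) = E·z/(24.9) = -38.5 × -1 / 24.9 = 1.5462
[out]/[in] = e^(1.5462) = 4.694

4.69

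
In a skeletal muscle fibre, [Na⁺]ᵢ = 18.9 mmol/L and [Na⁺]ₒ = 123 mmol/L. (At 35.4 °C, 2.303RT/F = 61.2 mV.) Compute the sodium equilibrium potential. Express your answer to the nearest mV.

E = (61.2/z) · log₁₀([Na⁺]_out/[Na⁺]_in) with z = +1.
= (61.2/1) · log₁₀(123/18.9) = 61.20 · log₁₀(6.508)
= 61.20 · (0.8134) = 49.78 mV

50 mV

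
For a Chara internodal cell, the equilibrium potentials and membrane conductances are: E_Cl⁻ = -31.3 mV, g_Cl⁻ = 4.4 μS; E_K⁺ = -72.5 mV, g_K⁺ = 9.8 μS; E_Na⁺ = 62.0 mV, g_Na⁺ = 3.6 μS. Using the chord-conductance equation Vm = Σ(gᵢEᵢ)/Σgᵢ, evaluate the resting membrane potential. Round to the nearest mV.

Σ gᵢEᵢ = 4.4·(-31.3) + 9.8·(-72.5) + 3.6·(62.0) = -625.02
Σ gᵢ = 4.4 + 9.8 + 3.6 = 17.8
Vm = -625.02 / 17.8 = -35.11 mV

-35 mV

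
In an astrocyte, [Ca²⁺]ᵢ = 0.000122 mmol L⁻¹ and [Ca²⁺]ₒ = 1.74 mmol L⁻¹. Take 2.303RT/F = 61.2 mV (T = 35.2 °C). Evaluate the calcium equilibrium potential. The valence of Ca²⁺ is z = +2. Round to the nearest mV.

E = (61.2/z) · log₁₀([Ca²⁺]_out/[Ca²⁺]_in) with z = +2.
= (61.2/2) · log₁₀(1.74/0.000122) = 30.60 · log₁₀(1.426e+04)
= 30.60 · (4.1542) = 127.12 mV

127 mV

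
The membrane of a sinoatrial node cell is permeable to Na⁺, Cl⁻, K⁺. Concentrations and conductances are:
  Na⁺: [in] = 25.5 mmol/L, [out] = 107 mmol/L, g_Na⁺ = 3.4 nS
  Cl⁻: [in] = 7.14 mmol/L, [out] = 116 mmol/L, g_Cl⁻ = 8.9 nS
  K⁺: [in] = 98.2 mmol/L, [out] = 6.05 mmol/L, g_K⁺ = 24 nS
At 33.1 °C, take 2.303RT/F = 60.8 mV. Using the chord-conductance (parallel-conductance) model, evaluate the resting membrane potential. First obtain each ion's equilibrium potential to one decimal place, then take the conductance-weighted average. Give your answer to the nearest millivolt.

E_Na⁺ = (60.8/1)·log₁₀(107/25.5) = 37.9 mV
E_Cl⁻ = (60.8/-1)·log₁₀(116/7.14) = -73.6 mV
E_K⁺ = (60.8/1)·log₁₀(6.05/98.2) = -73.6 mV
Vm = (Σ gᵢEᵢ)/(Σ gᵢ) = (3.4·37.9 + 8.9·-73.6 + 24·-73.6) / (3.4 + 8.9 + 24)
= -2292.58 / 36.3 = -63.16 mV

-63 mV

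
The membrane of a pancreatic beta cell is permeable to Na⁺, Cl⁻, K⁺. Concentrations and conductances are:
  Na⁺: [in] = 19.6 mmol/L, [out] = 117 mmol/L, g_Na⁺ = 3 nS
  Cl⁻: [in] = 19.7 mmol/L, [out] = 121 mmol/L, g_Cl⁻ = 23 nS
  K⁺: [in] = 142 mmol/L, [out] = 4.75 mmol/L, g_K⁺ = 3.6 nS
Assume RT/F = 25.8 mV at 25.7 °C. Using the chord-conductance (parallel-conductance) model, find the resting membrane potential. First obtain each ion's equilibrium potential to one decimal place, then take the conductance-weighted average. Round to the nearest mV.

-42 mV

E_Na⁺ = (25.8/1)·ln(117/19.6) = 46.1 mV
E_Cl⁻ = (25.8/-1)·ln(121/19.7) = -46.8 mV
E_K⁺ = (25.8/1)·ln(4.75/142) = -87.7 mV
Vm = (Σ gᵢEᵢ)/(Σ gᵢ) = (3·46.1 + 23·-46.8 + 3.6·-87.7) / (3 + 23 + 3.6)
= -1253.82 / 29.6 = -42.36 mV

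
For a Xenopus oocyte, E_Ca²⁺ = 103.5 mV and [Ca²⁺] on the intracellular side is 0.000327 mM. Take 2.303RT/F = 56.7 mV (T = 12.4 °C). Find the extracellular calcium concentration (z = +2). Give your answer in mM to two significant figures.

1.5 mM

Nernst: E = (56.7/2) · log₁₀([out]/[in]), so log₁₀([out]/[in]) = 103.5 × 2 / 56.7 = 3.6508.
[out]/[in] = 10^(3.6508) = 4475.
[out] = 4475 × 0.000327 = 1.463 mM.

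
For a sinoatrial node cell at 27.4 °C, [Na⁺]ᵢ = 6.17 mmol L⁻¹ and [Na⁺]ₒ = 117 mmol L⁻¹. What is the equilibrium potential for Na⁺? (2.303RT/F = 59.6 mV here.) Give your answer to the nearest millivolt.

76 mV

E = (59.6/z) · log₁₀([Na⁺]_out/[Na⁺]_in) with z = +1.
= (59.6/1) · log₁₀(117/6.17) = 59.60 · log₁₀(18.96)
= 59.60 · (1.2779) = 76.16 mV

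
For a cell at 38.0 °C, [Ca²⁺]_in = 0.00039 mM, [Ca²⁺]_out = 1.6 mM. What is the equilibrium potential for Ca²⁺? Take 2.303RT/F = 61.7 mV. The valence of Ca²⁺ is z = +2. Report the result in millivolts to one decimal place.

111.5 mV

E = (61.7/z) · log₁₀([Ca²⁺]_out/[Ca²⁺]_in) with z = +2.
= (61.7/2) · log₁₀(1.6/0.00039) = 30.85 · log₁₀(4103)
= 30.85 · (3.6131) = 111.46 mV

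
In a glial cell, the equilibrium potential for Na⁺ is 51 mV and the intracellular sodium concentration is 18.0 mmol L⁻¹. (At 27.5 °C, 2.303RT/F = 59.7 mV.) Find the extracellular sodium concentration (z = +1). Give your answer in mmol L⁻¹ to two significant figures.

Nernst: E = (59.7/1) · log₁₀([out]/[in]), so log₁₀([out]/[in]) = 51.0 × 1 / 59.7 = 0.8543.
[out]/[in] = 10^(0.8543) = 7.149.
[out] = 7.149 × 18.0 = 128.7 mmol L⁻¹.

130 mmol L⁻¹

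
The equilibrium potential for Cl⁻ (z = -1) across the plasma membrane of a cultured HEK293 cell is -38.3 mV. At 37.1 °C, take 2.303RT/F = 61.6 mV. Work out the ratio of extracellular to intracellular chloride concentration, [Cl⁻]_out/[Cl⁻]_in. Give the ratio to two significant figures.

4.2

log₁₀([out]/[in]) = E·z/(61.6) = -38.3 × -1 / 61.6 = 0.6218
[out]/[in] = 10^(0.6218) = 4.186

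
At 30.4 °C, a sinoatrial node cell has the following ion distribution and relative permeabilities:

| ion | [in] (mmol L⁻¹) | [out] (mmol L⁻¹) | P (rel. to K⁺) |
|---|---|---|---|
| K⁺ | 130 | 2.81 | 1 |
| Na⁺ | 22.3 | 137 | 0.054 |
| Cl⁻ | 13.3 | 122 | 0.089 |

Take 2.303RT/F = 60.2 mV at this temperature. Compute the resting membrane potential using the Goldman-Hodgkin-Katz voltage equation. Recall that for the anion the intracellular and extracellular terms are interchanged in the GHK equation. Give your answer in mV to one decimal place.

Vm = 60.2 · log₁₀[(Σ P·[cation]ₒ + Σ P·[anion]ᵢ) / (Σ P·[cation]ᵢ + Σ P·[anion]ₒ)]
Numerator = 1×2.81 + 0.054×137 + 0.089×13.3 = 11.39
Denominator = 1×130 + 0.054×22.3 + 0.089×122 = 142.1
Vm = 60.2 · log₁₀(0.080188) = 60.2 × (-1.0959) = -65.97 mV

-66.0 mV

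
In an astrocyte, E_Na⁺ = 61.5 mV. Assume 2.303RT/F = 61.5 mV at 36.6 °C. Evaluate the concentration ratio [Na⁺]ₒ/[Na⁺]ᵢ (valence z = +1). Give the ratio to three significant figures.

log₁₀([out]/[in]) = E·z/(61.5) = 61.5 × 1 / 61.5 = 1.0000
[out]/[in] = 10^(1.0000) = 10

10.0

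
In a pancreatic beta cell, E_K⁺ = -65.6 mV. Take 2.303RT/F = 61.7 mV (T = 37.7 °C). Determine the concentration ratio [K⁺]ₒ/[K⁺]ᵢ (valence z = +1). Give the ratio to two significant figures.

0.086

log₁₀([out]/[in]) = E·z/(61.7) = -65.6 × 1 / 61.7 = -1.0632
[out]/[in] = 10^(-1.0632) = 0.08646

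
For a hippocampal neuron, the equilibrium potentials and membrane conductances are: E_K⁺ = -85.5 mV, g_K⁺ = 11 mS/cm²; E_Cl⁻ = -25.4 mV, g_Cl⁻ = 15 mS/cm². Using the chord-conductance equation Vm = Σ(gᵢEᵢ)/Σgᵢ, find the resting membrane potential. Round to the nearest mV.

Σ gᵢEᵢ = 11·(-85.5) + 15·(-25.4) = -1321.50
Σ gᵢ = 11 + 15 = 26
Vm = -1321.50 / 26 = -50.83 mV

-51 mV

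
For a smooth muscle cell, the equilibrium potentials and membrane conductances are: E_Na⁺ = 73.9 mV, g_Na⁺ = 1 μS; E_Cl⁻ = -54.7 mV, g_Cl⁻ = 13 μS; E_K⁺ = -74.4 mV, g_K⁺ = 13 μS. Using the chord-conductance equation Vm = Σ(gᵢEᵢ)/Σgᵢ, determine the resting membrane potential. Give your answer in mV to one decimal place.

Σ gᵢEᵢ = 1·(73.9) + 13·(-54.7) + 13·(-74.4) = -1604.40
Σ gᵢ = 1 + 13 + 13 = 27
Vm = -1604.40 / 27 = -59.42 mV

-59.4 mV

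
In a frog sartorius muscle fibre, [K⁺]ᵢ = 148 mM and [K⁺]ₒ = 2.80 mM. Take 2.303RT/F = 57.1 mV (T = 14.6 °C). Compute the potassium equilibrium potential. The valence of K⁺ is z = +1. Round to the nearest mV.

-98 mV

E = (57.1/z) · log₁₀([K⁺]_out/[K⁺]_in) with z = +1.
= (57.1/1) · log₁₀(2.80/148) = 57.10 · log₁₀(0.01892)
= 57.10 · (-1.7231) = -98.39 mV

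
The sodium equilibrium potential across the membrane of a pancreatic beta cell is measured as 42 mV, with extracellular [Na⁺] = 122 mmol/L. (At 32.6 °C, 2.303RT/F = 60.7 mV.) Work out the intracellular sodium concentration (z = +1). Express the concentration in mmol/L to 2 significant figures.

Nernst: E = (60.7/1) · log₁₀([out]/[in]), so log₁₀([out]/[in]) = 42.0 × 1 / 60.7 = 0.6919.
[out]/[in] = 10^(0.6919) = 4.92.
[in] = 122 / 4.92 = 24.8 mmol/L.

25 mmol/L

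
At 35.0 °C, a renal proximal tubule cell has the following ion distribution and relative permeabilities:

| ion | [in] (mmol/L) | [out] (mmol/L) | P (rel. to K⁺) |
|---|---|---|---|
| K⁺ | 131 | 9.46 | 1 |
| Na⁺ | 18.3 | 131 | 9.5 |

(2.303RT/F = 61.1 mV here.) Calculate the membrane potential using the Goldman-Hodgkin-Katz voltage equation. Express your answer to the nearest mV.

Vm = 61.1 · log₁₀[(Σ P·[cation]ₒ + Σ P·[anion]ᵢ) / (Σ P·[cation]ᵢ + Σ P·[anion]ₒ)]
Numerator = 1×9.46 + 9.5×131 = 1254
Denominator = 1×131 + 9.5×18.3 = 304.9
Vm = 61.1 · log₁₀(4.1134) = 61.1 × (0.6142) = 37.53 mV

38 mV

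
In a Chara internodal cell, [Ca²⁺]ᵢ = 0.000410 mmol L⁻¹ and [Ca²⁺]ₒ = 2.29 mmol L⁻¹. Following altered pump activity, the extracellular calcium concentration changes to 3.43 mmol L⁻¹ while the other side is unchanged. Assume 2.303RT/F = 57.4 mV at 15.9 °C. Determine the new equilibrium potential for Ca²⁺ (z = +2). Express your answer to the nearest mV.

After the shift: [Ca²⁺]_out = 3.43, [Ca²⁺]_in = 0.000410 mmol L⁻¹.
E_new = (57.4/2)·log₁₀(3.43/0.000410) = 28.70 · (3.9225) = 112.58 mV

113 mV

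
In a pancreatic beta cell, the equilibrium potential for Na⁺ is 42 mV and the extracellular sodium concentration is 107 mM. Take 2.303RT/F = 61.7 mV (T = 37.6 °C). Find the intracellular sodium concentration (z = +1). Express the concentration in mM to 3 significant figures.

22.3 mM

Nernst: E = (61.7/1) · log₁₀([out]/[in]), so log₁₀([out]/[in]) = 42.0 × 1 / 61.7 = 0.6807.
[out]/[in] = 10^(0.6807) = 4.794.
[in] = 107 / 4.794 = 22.32 mM.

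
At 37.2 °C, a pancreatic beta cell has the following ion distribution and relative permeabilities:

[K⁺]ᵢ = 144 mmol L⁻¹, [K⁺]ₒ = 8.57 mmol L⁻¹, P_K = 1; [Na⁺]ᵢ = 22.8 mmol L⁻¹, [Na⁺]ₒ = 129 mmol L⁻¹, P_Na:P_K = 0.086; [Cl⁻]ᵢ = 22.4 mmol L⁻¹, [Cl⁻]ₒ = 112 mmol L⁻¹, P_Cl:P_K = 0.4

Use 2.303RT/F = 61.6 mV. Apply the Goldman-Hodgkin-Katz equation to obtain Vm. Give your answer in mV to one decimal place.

-50.7 mV

Vm = 61.6 · log₁₀[(Σ P·[cation]ₒ + Σ P·[anion]ᵢ) / (Σ P·[cation]ᵢ + Σ P·[anion]ₒ)]
Numerator = 1×8.57 + 0.086×129 + 0.4×22.4 = 28.62
Denominator = 1×144 + 0.086×22.8 + 0.4×112 = 190.8
Vm = 61.6 · log₁₀(0.15005) = 61.6 × (-0.8238) = -50.74 mV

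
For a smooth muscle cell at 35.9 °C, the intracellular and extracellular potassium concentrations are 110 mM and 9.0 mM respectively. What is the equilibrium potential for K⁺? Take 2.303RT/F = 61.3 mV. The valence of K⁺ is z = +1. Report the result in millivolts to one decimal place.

E = (61.3/z) · log₁₀([K⁺]_out/[K⁺]_in) with z = +1.
= (61.3/1) · log₁₀(9.0/110) = 61.30 · log₁₀(0.08182)
= 61.30 · (-1.0872) = -66.64 mV

-66.6 mV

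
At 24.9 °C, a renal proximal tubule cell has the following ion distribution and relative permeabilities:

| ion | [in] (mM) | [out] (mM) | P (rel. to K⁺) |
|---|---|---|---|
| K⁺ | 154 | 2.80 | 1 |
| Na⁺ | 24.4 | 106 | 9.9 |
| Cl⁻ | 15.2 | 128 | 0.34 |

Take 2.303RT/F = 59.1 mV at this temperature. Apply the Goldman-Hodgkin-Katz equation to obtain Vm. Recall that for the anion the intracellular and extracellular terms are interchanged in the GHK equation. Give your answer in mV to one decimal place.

22.6 mV

Vm = 59.1 · log₁₀[(Σ P·[cation]ₒ + Σ P·[anion]ᵢ) / (Σ P·[cation]ᵢ + Σ P·[anion]ₒ)]
Numerator = 1×2.80 + 9.9×106 + 0.34×15.2 = 1057
Denominator = 1×154 + 9.9×24.4 + 0.34×128 = 439.1
Vm = 59.1 · log₁₀(2.4081) = 59.1 × (0.3817) = 22.56 mV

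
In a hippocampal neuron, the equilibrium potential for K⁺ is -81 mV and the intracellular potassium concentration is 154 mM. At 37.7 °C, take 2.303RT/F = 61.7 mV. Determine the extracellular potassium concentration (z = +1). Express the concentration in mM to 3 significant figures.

Nernst: E = (61.7/1) · log₁₀([out]/[in]), so log₁₀([out]/[in]) = -81.0 × 1 / 61.7 = -1.3128.
[out]/[in] = 10^(-1.3128) = 0.04866.
[out] = 0.04866 × 154 = 7.494 mM.

7.49 mM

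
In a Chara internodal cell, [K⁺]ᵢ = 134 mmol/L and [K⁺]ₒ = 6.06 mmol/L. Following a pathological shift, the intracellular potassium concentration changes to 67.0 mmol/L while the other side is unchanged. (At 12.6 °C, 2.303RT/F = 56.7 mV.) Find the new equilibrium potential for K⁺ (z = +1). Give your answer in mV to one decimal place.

After the shift: [K⁺]_out = 6.06, [K⁺]_in = 67.0 mmol/L.
E_new = (56.7/1)·log₁₀(6.06/67.0) = 56.70 · (-1.0436) = -59.17 mV

-59.2 mV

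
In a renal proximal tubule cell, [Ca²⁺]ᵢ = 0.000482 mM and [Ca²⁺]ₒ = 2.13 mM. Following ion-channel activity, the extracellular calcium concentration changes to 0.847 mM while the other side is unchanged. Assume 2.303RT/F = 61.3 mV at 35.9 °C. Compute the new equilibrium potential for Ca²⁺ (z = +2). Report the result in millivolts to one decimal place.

After the shift: [Ca²⁺]_out = 0.847, [Ca²⁺]_in = 0.000482 mM.
E_new = (61.3/2)·log₁₀(0.847/0.000482) = 30.65 · (3.2448) = 99.45 mV

99.5 mV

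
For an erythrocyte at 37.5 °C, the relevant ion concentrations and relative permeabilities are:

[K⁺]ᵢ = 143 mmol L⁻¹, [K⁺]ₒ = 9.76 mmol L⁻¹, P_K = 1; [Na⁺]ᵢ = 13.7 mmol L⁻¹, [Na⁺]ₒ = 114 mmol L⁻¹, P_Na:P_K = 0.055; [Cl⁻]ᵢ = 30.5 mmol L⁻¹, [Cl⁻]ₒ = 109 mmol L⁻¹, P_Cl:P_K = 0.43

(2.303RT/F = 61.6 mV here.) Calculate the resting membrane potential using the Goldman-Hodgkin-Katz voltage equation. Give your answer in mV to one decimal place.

Vm = 61.6 · log₁₀[(Σ P·[cation]ₒ + Σ P·[anion]ᵢ) / (Σ P·[cation]ᵢ + Σ P·[anion]ₒ)]
Numerator = 1×9.76 + 0.055×114 + 0.43×30.5 = 29.15
Denominator = 1×143 + 0.055×13.7 + 0.43×109 = 190.6
Vm = 61.6 · log₁₀(0.15289) = 61.6 × (-0.8156) = -50.24 mV

-50.2 mV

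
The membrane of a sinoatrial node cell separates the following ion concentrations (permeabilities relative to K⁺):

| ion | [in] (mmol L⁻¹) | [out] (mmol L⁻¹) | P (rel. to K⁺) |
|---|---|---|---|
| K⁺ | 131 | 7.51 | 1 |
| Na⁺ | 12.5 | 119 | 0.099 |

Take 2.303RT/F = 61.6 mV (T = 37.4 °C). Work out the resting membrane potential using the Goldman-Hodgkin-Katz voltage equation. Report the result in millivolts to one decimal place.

Vm = 61.6 · log₁₀[(Σ P·[cation]ₒ + Σ P·[anion]ᵢ) / (Σ P·[cation]ᵢ + Σ P·[anion]ₒ)]
Numerator = 1×7.51 + 0.099×119 = 19.29
Denominator = 1×131 + 0.099×12.5 = 132.2
Vm = 61.6 · log₁₀(0.14588) = 61.6 × (-0.8360) = -51.50 mV

-51.5 mV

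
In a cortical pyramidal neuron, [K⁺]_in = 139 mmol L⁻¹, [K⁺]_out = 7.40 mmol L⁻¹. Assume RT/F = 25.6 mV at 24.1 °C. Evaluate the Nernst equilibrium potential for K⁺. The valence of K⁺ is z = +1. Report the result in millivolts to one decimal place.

-75.1 mV

E = (25.6/z) · ln([K⁺]_out/[K⁺]_in) with z = +1.
= (25.6/1) · ln(7.40/139) = 25.60 · ln(0.05324)
= 25.60 · (-2.9330) = -75.08 mV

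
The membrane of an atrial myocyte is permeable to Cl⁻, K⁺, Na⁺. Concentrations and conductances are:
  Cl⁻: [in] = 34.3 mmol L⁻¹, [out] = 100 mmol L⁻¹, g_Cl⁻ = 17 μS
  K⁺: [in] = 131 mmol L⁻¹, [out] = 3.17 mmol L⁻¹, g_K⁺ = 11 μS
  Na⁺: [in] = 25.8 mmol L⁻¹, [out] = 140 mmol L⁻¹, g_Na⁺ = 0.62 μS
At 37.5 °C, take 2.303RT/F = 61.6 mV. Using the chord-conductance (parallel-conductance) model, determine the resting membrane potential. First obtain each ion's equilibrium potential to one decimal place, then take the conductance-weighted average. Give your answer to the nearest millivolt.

-54 mV

E_Cl⁻ = (61.6/-1)·log₁₀(100/34.3) = -28.6 mV
E_K⁺ = (61.6/1)·log₁₀(3.17/131) = -99.6 mV
E_Na⁺ = (61.6/1)·log₁₀(140/25.8) = 45.2 mV
Vm = (Σ gᵢEᵢ)/(Σ gᵢ) = (17·-28.6 + 11·-99.6 + 0.62·45.2) / (17 + 11 + 0.62)
= -1553.78 / 28.62 = -54.29 mV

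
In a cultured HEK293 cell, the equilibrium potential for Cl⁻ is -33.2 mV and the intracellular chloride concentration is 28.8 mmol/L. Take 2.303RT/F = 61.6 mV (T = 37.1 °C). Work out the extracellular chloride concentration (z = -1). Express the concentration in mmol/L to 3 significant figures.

Nernst: E = (61.6/-1) · log₁₀([out]/[in]), so log₁₀([out]/[in]) = -33.2 × -1 / 61.6 = 0.5390.
[out]/[in] = 10^(0.5390) = 3.459.
[out] = 3.459 × 28.8 = 99.62 mmol/L.

99.6 mmol/L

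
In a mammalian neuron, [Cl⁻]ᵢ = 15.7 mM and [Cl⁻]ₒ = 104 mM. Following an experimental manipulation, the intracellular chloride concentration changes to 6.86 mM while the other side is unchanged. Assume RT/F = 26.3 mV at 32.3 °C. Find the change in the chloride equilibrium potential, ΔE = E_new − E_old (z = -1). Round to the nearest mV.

-22 mV

E_old = (26.3/-1)·ln(104/15.7) = -49.73 mV
E_new = (26.3/-1)·ln(104/6.86) = -71.50 mV
ΔE = -71.50 − (-49.73) = -21.78 mV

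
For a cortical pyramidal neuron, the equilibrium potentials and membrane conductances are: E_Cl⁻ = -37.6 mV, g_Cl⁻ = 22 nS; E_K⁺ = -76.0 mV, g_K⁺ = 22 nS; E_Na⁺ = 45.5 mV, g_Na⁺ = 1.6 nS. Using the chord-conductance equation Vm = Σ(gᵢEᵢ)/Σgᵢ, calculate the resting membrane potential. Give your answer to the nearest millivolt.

-53 mV

Σ gᵢEᵢ = 22·(-37.6) + 22·(-76.0) + 1.6·(45.5) = -2426.40
Σ gᵢ = 22 + 22 + 1.6 = 45.6
Vm = -2426.40 / 45.6 = -53.21 mV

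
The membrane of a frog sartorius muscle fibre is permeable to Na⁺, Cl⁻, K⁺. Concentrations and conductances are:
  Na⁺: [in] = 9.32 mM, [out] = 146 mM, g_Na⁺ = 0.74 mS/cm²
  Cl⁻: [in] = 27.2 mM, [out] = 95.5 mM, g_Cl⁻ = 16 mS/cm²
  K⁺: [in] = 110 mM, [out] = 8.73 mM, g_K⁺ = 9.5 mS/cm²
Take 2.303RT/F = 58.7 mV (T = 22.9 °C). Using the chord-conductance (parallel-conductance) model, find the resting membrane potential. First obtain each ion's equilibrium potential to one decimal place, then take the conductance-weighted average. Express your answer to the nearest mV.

E_Na⁺ = (58.7/1)·log₁₀(146/9.32) = 70.1 mV
E_Cl⁻ = (58.7/-1)·log₁₀(95.5/27.2) = -32.0 mV
E_K⁺ = (58.7/1)·log₁₀(8.73/110) = -64.6 mV
Vm = (Σ gᵢEᵢ)/(Σ gᵢ) = (0.74·70.1 + 16·-32.0 + 9.5·-64.6) / (0.74 + 16 + 9.5)
= -1073.83 / 26.24 = -40.92 mV

-41 mV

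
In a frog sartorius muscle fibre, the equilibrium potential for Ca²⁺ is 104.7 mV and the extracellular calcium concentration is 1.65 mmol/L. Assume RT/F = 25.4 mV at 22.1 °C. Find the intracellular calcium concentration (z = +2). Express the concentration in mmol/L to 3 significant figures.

0.000434 mmol/L

Nernst: E = (25.4/2) · ln([out]/[in]), so ln([out]/[in]) = 104.7 × 2 / 25.4 = 8.2441.
[out]/[in] = e^(8.2441) = 3805.
[in] = 1.65 / 3805 = 0.0004336 mmol/L.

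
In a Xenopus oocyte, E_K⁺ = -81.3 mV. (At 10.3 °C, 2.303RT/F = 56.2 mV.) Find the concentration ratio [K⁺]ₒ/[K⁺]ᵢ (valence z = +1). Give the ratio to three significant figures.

log₁₀([out]/[in]) = E·z/(56.2) = -81.3 × 1 / 56.2 = -1.4466
[out]/[in] = 10^(-1.4466) = 0.03576

0.0358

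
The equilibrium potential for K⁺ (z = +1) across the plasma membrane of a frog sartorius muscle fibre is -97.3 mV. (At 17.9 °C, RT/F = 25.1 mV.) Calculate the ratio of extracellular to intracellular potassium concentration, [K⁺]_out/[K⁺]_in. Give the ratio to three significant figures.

ln([out]/[in]) = E·z/(25.1) = -97.3 × 1 / 25.1 = -3.8765
[out]/[in] = e^(-3.8765) = 0.02072

0.0207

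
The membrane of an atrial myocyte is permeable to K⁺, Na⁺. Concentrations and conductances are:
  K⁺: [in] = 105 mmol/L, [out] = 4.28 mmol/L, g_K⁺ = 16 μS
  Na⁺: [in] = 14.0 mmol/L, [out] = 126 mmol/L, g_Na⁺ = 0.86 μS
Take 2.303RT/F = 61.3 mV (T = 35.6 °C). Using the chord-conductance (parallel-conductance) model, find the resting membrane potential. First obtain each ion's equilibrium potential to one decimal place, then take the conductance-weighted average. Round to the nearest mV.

E_K⁺ = (61.3/1)·log₁₀(4.28/105) = -85.2 mV
E_Na⁺ = (61.3/1)·log₁₀(126/14.0) = 58.5 mV
Vm = (Σ gᵢEᵢ)/(Σ gᵢ) = (16·-85.2 + 0.86·58.5) / (16 + 0.86)
= -1312.89 / 16.86 = -77.87 mV

-78 mV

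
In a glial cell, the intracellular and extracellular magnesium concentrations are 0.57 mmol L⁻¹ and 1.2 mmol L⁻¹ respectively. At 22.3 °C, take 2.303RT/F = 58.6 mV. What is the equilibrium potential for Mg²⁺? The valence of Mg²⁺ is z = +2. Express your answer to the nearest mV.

E = (58.6/z) · log₁₀([Mg²⁺]_out/[Mg²⁺]_in) with z = +2.
= (58.6/2) · log₁₀(1.2/0.57) = 29.30 · log₁₀(2.105)
= 29.30 · (0.3233) = 9.47 mV

9 mV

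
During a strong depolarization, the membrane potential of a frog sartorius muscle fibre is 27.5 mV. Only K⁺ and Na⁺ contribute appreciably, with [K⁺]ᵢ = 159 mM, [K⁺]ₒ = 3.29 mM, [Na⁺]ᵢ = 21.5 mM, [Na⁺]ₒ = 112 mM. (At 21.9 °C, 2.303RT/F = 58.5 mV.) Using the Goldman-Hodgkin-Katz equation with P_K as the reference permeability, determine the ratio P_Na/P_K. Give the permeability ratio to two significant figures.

9.6

Let α = P_Na/P_K. GHK: Vm = 58.5·log₁₀[(Kₒ + α·Naₒ)/(Kᵢ + α·Naᵢ)].
10^(Vm/58.5) = 10^(27.5/58.5) = 2.9518
So 2.9518·(Kᵢ + α·Naᵢ) = Kₒ + α·Naₒ → α = (2.9518·159.0 − 3.29) / (112.0 − 2.9518·21.5)
α = (469.3 − 3.29) / (112.0 − 63.46) = 466/48.54 = 9.602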